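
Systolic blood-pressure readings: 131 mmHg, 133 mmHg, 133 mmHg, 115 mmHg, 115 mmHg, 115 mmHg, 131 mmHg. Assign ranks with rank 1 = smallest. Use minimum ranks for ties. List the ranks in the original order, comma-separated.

4, 6, 6, 1, 1, 1, 4

Sorted (ascending): 115, 115, 115, 131, 131, 133, 133
The 3 values of 115 occupy positions 1–3 → each gets rank 1.
The 2 values of 131 occupy positions 4–5 → each gets rank 4.
The 2 values of 133 occupy positions 6–7 → each gets rank 6.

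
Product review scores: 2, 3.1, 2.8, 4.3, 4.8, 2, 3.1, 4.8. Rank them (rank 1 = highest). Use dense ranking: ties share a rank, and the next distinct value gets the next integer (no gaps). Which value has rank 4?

2.8

Sorted (descending): 4.8, 4.8, 4.3, 3.1, 3.1, 2.8, 2, 2
The 2 values of 4.8 share dense rank 1.
The 2 values of 3.1 share dense rank 3.
The 2 values of 2 share dense rank 5.
Remaining distinct values take the next consecutive integers.
Rank 4 → value 2.8.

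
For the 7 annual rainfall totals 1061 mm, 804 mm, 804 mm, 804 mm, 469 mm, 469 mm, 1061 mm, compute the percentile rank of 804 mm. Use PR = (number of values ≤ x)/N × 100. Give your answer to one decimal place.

71.4

N = 7.
Strictly below 804: 2. Equal to 804: 3.
PR = 5/7 × 100 = 71.4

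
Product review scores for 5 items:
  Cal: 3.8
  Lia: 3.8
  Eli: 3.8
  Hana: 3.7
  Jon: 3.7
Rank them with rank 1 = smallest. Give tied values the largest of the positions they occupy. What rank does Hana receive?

2

Sorted (ascending): 3.7, 3.7, 3.8, 3.8, 3.8
The 2 values of 3.7 occupy positions 1–2 → each gets rank 2.
The 3 values of 3.8 occupy positions 3–5 → each gets rank 5.
Hana has value 3.7 → rank 2.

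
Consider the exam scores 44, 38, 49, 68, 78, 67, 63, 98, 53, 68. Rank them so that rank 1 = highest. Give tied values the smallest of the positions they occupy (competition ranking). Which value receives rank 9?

44

Sorted (descending): 98, 78, 68, 68, 67, 63, 53, 49, 44, 38
The 2 values of 68 occupy positions 3–4 → each gets rank 3.
Rank 9 → value 44.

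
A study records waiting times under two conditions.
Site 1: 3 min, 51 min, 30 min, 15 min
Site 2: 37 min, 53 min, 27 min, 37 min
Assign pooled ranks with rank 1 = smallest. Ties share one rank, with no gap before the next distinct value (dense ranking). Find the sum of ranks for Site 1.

Sorted (ascending): 3, 15, 27, 30, 37, 37, 51, 53
The 2 values of 37 share dense rank 5.
Remaining distinct values take the next consecutive integers.
Site 1 values → pooled ranks: 3→1, 51→6, 30→4, 15→2
Rank sum = 1 + 6 + 4 + 2 = 13

13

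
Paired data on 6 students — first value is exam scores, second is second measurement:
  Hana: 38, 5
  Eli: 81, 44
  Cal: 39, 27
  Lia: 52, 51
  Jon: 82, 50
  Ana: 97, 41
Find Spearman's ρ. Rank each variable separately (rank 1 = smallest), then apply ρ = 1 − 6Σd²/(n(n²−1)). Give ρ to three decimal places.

Ranks of variable 1: 1, 4, 2, 3, 5, 6
Ranks of variable 2: 1, 4, 2, 6, 5, 3
d = r₁ − r₂: 0, 0, 0, -3, 0, 3
d²: 0, 0, 0, 9, 0, 9; Σd² = 18
ρ = 1 − 6·18/(6·35) = 1 − 108/210 = 0.486

0.486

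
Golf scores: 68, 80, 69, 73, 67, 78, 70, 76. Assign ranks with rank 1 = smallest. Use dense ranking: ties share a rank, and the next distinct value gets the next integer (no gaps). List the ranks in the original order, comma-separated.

2, 8, 3, 5, 1, 7, 4, 6

Sorted (ascending): 67, 68, 69, 70, 73, 76, 78, 80
No ties — each value takes its position as its rank.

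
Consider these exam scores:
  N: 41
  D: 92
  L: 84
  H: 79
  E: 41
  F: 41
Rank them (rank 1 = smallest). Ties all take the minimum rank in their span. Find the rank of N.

1

Sorted (ascending): 41, 41, 41, 79, 84, 92
The 3 values of 41 occupy positions 1–3 → each gets rank 1.
N has value 41 → rank 1.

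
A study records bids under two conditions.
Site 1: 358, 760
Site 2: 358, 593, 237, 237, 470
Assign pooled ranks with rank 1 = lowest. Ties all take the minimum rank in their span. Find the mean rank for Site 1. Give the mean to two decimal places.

5.00

Sorted (ascending): 237, 237, 358, 358, 470, 593, 760
The 2 values of 237 occupy positions 1–2 → each gets rank 1.
The 2 values of 358 occupy positions 3–4 → each gets rank 3.
Site 1 values → pooled ranks: 358→3, 760→7
Mean rank = (3 + 7) / 2 = 5.00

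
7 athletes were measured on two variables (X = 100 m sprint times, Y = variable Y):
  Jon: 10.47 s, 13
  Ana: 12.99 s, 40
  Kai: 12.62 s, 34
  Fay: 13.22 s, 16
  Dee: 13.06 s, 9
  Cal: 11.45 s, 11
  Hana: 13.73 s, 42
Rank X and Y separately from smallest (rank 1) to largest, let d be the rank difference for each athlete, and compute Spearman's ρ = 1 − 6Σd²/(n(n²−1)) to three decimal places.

Ranks of variable 1: 1, 4, 3, 6, 5, 2, 7
Ranks of variable 2: 3, 6, 5, 4, 1, 2, 7
d = r₁ − r₂: -2, -2, -2, 2, 4, 0, 0
d²: 4, 4, 4, 4, 16, 0, 0; Σd² = 32
ρ = 1 − 6·32/(7·48) = 1 − 192/336 = 0.429

0.429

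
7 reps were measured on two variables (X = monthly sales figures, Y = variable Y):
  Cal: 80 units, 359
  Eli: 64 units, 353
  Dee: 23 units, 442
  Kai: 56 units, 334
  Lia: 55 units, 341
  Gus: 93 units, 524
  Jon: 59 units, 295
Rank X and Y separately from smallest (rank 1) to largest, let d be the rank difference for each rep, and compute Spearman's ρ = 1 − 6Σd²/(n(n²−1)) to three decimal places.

0.321

Ranks of variable 1: 6, 5, 1, 3, 2, 7, 4
Ranks of variable 2: 5, 4, 6, 2, 3, 7, 1
d = r₁ − r₂: 1, 1, -5, 1, -1, 0, 3
d²: 1, 1, 25, 1, 1, 0, 9; Σd² = 38
ρ = 1 − 6·38/(7·48) = 1 − 228/336 = 0.321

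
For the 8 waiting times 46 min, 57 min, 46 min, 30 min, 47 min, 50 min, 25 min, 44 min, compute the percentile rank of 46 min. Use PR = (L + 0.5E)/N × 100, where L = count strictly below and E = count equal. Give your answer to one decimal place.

N = 8.
Strictly below 46: 3. Equal to 46: 2.
PR = (3 + 0.5·2)/8 × 100 = 50.0

50.0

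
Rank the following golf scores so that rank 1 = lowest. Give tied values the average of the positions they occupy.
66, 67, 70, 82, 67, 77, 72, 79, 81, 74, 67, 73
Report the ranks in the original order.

Sorted (ascending): 66, 67, 67, 67, 70, 72, 73, 74, 77, 79, 81, 82
The 3 values of 67 occupy positions 2–4 → average rank 3.

1, 3, 5, 12, 3, 9, 6, 10, 11, 8, 3, 7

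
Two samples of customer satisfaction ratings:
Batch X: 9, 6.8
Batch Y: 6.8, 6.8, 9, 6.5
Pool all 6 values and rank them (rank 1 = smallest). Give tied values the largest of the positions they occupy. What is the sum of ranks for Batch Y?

15

Sorted (ascending): 6.5, 6.8, 6.8, 6.8, 9, 9
The 3 values of 6.8 occupy positions 2–4 → each gets rank 4.
The 2 values of 9 occupy positions 5–6 → each gets rank 6.
Batch Y values → pooled ranks: 6.8→4, 6.8→4, 9→6, 6.5→1
Rank sum = 4 + 4 + 6 + 1 = 15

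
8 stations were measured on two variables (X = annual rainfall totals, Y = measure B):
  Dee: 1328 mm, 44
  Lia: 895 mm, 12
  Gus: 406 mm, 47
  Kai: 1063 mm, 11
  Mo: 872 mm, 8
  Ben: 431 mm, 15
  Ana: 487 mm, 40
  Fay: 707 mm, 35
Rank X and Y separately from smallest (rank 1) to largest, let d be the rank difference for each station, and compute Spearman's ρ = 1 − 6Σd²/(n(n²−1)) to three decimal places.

-0.357

Ranks of variable 1: 8, 6, 1, 7, 5, 2, 3, 4
Ranks of variable 2: 7, 3, 8, 2, 1, 4, 6, 5
d = r₁ − r₂: 1, 3, -7, 5, 4, -2, -3, -1
d²: 1, 9, 49, 25, 16, 4, 9, 1; Σd² = 114
ρ = 1 − 6·114/(8·63) = 1 − 684/504 = -0.357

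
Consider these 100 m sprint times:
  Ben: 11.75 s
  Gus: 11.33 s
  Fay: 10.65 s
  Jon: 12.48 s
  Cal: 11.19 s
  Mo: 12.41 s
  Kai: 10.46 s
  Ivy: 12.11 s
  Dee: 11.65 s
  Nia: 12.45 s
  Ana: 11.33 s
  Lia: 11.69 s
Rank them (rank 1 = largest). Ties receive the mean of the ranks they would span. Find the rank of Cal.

10

Sorted (descending): 12.48, 12.45, 12.41, 12.11, 11.75, 11.69, 11.65, 11.33, 11.33, 11.19, 10.65, 10.46
The 2 values of 11.33 occupy positions 8–9 → average rank (8+9)/2 = 8.5.
Cal has value 11.19 s → rank 10.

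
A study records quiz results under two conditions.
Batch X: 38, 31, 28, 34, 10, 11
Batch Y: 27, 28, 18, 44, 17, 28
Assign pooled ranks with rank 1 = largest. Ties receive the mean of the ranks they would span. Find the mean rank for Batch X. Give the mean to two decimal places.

6.33

Sorted (descending): 44, 38, 34, 31, 28, 28, 28, 27, 18, 17, 11, 10
The 3 values of 28 occupy positions 5–7 → average rank 6.
Batch X values → pooled ranks: 38→2, 31→4, 28→6, 34→3, 10→12, 11→11
Mean rank = (2 + 4 + 6 + 3 + 12 + 11) / 6 = 6.33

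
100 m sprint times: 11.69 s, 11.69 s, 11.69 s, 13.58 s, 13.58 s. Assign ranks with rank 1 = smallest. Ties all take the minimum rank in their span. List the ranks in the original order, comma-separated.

1, 1, 1, 4, 4

Sorted (ascending): 11.69, 11.69, 11.69, 13.58, 13.58
The 3 values of 11.69 occupy positions 1–3 → each gets rank 1.
The 2 values of 13.58 occupy positions 4–5 → each gets rank 4.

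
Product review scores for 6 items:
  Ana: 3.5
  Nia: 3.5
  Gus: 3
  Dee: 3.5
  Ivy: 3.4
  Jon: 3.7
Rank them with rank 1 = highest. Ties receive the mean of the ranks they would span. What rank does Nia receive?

Sorted (descending): 3.7, 3.5, 3.5, 3.5, 3.4, 3
The 3 values of 3.5 occupy positions 2–4 → average rank 3.
Nia has value 3.5 → rank 3.

3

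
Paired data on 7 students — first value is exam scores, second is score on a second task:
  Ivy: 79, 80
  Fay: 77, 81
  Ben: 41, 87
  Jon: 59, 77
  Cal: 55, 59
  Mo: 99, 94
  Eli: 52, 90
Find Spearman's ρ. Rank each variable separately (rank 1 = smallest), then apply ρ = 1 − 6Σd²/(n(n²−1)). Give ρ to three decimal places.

Ranks of variable 1: 6, 5, 1, 4, 3, 7, 2
Ranks of variable 2: 3, 4, 5, 2, 1, 7, 6
d = r₁ − r₂: 3, 1, -4, 2, 2, 0, -4
d²: 9, 1, 16, 4, 4, 0, 16; Σd² = 50
ρ = 1 − 6·50/(7·48) = 1 − 300/336 = 0.107

0.107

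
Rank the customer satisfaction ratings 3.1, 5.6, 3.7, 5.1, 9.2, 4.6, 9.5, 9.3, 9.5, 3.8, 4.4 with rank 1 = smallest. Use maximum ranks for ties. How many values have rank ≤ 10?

Sorted (ascending): 3.1, 3.7, 3.8, 4.4, 4.6, 5.1, 5.6, 9.2, 9.3, 9.5, 9.5
The 2 values of 9.5 occupy positions 10–11 → each gets rank 11.
Ranks ≤ 10: {1, 2, 3, 4, 5, 6, 7, 8, 9} → 9 values.

9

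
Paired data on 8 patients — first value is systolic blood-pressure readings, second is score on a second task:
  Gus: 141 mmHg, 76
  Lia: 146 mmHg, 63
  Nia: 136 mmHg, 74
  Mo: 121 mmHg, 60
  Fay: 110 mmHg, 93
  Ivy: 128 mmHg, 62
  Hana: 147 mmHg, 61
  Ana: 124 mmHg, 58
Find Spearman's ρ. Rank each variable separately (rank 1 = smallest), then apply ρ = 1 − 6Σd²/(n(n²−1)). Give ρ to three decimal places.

0.000

Ranks of variable 1: 6, 7, 5, 2, 1, 4, 8, 3
Ranks of variable 2: 7, 5, 6, 2, 8, 4, 3, 1
d = r₁ − r₂: -1, 2, -1, 0, -7, 0, 5, 2
d²: 1, 4, 1, 0, 49, 0, 25, 4; Σd² = 84
ρ = 1 − 6·84/(8·63) = 1 − 504/504 = 0.000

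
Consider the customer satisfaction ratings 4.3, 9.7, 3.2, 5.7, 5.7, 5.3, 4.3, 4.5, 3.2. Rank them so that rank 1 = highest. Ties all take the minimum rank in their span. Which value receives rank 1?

Sorted (descending): 9.7, 5.7, 5.7, 5.3, 4.5, 4.3, 4.3, 3.2, 3.2
The 2 values of 5.7 occupy positions 2–3 → each gets rank 2.
The 2 values of 4.3 occupy positions 6–7 → each gets rank 6.
The 2 values of 3.2 occupy positions 8–9 → each gets rank 8.
Rank 1 → value 9.7.

9.7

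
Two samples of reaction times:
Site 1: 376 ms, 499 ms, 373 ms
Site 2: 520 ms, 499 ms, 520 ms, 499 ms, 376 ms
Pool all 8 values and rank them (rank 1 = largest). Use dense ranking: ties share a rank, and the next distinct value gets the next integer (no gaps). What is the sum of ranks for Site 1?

9

Sorted (descending): 520, 520, 499, 499, 499, 376, 376, 373
The 2 values of 520 share dense rank 1.
The 3 values of 499 share dense rank 2.
The 2 values of 376 share dense rank 3.
Remaining distinct values take the next consecutive integers.
Site 1 values → pooled ranks: 376→3, 499→2, 373→4
Rank sum = 3 + 2 + 4 = 9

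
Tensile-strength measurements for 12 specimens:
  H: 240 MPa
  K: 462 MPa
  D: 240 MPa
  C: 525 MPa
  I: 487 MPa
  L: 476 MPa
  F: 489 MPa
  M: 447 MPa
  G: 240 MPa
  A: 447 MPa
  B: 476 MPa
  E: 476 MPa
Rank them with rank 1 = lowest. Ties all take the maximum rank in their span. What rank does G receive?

Sorted (ascending): 240, 240, 240, 447, 447, 462, 476, 476, 476, 487, 489, 525
The 3 values of 240 occupy positions 1–3 → each gets rank 3.
The 2 values of 447 occupy positions 4–5 → each gets rank 5.
The 3 values of 476 occupy positions 7–9 → each gets rank 9.
G has value 240 MPa → rank 3.

3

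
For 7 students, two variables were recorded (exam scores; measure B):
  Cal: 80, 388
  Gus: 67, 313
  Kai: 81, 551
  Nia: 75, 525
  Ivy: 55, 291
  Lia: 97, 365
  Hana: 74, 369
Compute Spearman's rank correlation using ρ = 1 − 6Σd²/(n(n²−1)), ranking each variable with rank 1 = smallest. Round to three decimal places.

Ranks of variable 1: 5, 2, 6, 4, 1, 7, 3
Ranks of variable 2: 5, 2, 7, 6, 1, 3, 4
d = r₁ − r₂: 0, 0, -1, -2, 0, 4, -1
d²: 0, 0, 1, 4, 0, 16, 1; Σd² = 22
ρ = 1 − 6·22/(7·48) = 1 − 132/336 = 0.607

0.607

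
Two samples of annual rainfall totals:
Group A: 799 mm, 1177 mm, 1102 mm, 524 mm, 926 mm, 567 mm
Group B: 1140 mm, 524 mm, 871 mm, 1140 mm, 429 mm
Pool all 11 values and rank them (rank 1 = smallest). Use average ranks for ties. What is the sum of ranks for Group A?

37.5

Sorted (ascending): 429, 524, 524, 567, 799, 871, 926, 1102, 1140, 1140, 1177
The 2 values of 524 occupy positions 2–3 → average rank (2+3)/2 = 2.5.
The 2 values of 1140 occupy positions 9–10 → average rank (9+10)/2 = 9.5.
Group A values → pooled ranks: 799→5, 1177→11, 1102→8, 524→2.5, 926→7, 567→4
Rank sum = 5 + 11 + 8 + 2.5 + 7 + 4 = 37.5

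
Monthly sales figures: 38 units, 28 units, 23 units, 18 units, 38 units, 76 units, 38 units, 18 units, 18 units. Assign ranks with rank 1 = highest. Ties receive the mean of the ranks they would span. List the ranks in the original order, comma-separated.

3, 5, 6, 8, 3, 1, 3, 8, 8

Sorted (descending): 76, 38, 38, 38, 28, 23, 18, 18, 18
The 3 values of 38 occupy positions 2–4 → average rank 3.
The 3 values of 18 occupy positions 7–9 → average rank 8.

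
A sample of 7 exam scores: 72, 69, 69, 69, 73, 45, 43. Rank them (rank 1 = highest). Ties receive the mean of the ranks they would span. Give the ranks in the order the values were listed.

Sorted (descending): 73, 72, 69, 69, 69, 45, 43
The 3 values of 69 occupy positions 3–5 → average rank 4.

2, 4, 4, 4, 1, 6, 7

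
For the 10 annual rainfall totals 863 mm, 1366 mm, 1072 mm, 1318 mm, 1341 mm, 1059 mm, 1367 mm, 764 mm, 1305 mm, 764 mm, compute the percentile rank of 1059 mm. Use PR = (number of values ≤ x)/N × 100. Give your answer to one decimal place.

N = 10.
Strictly below 1059: 3. Equal to 1059: 1.
PR = 4/10 × 100 = 40.0

40.0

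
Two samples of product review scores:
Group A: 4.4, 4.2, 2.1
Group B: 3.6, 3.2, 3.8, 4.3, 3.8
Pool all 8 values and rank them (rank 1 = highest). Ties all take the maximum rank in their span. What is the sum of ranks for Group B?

25

Sorted (descending): 4.4, 4.3, 4.2, 3.8, 3.8, 3.6, 3.2, 2.1
The 2 values of 3.8 occupy positions 4–5 → each gets rank 5.
Group B values → pooled ranks: 3.6→6, 3.2→7, 3.8→5, 4.3→2, 3.8→5
Rank sum = 6 + 7 + 5 + 2 + 5 = 25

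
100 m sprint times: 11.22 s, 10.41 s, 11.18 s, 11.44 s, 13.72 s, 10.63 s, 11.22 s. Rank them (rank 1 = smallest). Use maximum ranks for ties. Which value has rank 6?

Sorted (ascending): 10.41, 10.63, 11.18, 11.22, 11.22, 11.44, 13.72
The 2 values of 11.22 occupy positions 4–5 → each gets rank 5.
Rank 6 → value 11.44.

11.44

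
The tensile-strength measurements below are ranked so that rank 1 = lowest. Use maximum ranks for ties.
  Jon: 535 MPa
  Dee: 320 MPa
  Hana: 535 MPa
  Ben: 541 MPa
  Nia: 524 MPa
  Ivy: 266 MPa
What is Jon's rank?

Sorted (ascending): 266, 320, 524, 535, 535, 541
The 2 values of 535 occupy positions 4–5 → each gets rank 5.
Jon has value 535 MPa → rank 5.

5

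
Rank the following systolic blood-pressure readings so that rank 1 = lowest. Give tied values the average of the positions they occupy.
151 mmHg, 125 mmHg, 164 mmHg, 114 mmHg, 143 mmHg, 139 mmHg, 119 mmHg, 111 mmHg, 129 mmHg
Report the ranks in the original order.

Sorted (ascending): 111, 114, 119, 125, 129, 139, 143, 151, 164
No ties — each value takes its position as its rank.

8, 4, 9, 2, 7, 6, 3, 1, 5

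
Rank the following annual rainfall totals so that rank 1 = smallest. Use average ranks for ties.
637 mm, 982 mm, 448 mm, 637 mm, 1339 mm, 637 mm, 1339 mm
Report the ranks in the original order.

Sorted (ascending): 448, 637, 637, 637, 982, 1339, 1339
The 3 values of 637 occupy positions 2–4 → average rank 3.
The 2 values of 1339 occupy positions 6–7 → average rank (6+7)/2 = 6.5.

3, 5, 1, 3, 6.5, 3, 6.5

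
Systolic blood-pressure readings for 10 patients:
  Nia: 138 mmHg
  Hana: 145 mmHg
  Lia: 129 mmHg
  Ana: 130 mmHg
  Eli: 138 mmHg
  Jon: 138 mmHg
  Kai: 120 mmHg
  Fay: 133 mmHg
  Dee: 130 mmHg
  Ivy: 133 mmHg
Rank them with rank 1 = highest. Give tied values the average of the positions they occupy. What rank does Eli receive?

Sorted (descending): 145, 138, 138, 138, 133, 133, 130, 130, 129, 120
The 3 values of 138 occupy positions 2–4 → average rank 3.
The 2 values of 133 occupy positions 5–6 → average rank (5+6)/2 = 5.5.
The 2 values of 130 occupy positions 7–8 → average rank (7+8)/2 = 7.5.
Eli has value 138 mmHg → rank 3.

3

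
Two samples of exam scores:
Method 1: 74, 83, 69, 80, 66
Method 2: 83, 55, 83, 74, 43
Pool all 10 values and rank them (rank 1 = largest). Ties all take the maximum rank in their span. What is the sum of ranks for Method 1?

28

Sorted (descending): 83, 83, 83, 80, 74, 74, 69, 66, 55, 43
The 3 values of 83 occupy positions 1–3 → each gets rank 3.
The 2 values of 74 occupy positions 5–6 → each gets rank 6.
Method 1 values → pooled ranks: 74→6, 83→3, 69→7, 80→4, 66→8
Rank sum = 6 + 3 + 7 + 4 + 8 = 28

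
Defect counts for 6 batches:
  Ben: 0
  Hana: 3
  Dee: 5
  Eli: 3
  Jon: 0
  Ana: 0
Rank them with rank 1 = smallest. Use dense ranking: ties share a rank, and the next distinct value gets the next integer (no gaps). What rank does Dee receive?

Sorted (ascending): 0, 0, 0, 3, 3, 5
The 3 values of 0 share dense rank 1.
The 2 values of 3 share dense rank 2.
Remaining distinct values take the next consecutive integers.
Dee has value 5 → rank 3.

3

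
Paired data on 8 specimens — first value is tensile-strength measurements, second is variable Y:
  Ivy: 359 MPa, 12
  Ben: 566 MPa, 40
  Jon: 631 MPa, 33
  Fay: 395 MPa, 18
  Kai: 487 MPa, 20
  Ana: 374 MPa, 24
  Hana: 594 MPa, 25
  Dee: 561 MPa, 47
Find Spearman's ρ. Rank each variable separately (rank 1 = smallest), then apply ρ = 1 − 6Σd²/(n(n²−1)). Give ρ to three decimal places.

0.714

Ranks of variable 1: 1, 6, 8, 3, 4, 2, 7, 5
Ranks of variable 2: 1, 7, 6, 2, 3, 4, 5, 8
d = r₁ − r₂: 0, -1, 2, 1, 1, -2, 2, -3
d²: 0, 1, 4, 1, 1, 4, 4, 9; Σd² = 24
ρ = 1 − 6·24/(8·63) = 1 − 144/504 = 0.714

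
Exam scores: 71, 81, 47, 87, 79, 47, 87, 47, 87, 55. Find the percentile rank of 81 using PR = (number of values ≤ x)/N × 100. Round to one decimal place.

70.0

N = 10.
Strictly below 81: 6. Equal to 81: 1.
PR = 7/10 × 100 = 70.0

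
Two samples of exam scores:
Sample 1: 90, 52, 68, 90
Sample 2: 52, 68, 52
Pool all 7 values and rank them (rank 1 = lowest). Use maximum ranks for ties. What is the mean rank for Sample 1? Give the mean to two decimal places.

Sorted (ascending): 52, 52, 52, 68, 68, 90, 90
The 3 values of 52 occupy positions 1–3 → each gets rank 3.
The 2 values of 68 occupy positions 4–5 → each gets rank 5.
The 2 values of 90 occupy positions 6–7 → each gets rank 7.
Sample 1 values → pooled ranks: 90→7, 52→3, 68→5, 90→7
Mean rank = (7 + 3 + 5 + 7) / 4 = 5.50

5.50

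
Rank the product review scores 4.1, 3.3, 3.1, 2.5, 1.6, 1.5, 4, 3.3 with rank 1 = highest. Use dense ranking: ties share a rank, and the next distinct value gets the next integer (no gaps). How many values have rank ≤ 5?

6

Sorted (descending): 4.1, 4, 3.3, 3.3, 3.1, 2.5, 1.6, 1.5
The 2 values of 3.3 share dense rank 3.
Remaining distinct values take the next consecutive integers.
Ranks ≤ 5: {1, 2, 3, 3, 4, 5} → 6 values.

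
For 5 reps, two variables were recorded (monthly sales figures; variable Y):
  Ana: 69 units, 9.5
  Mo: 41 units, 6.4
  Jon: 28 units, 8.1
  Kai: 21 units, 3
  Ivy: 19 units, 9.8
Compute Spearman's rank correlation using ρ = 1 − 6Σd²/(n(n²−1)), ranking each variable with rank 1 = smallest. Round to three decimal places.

Ranks of variable 1: 5, 4, 3, 2, 1
Ranks of variable 2: 4, 2, 3, 1, 5
d = r₁ − r₂: 1, 2, 0, 1, -4
d²: 1, 4, 0, 1, 16; Σd² = 22
ρ = 1 − 6·22/(5·24) = 1 − 132/120 = -0.100

-0.100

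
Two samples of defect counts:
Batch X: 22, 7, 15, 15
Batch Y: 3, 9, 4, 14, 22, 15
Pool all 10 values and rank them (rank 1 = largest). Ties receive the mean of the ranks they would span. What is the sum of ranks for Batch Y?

Sorted (descending): 22, 22, 15, 15, 15, 14, 9, 7, 4, 3
The 2 values of 22 occupy positions 1–2 → average rank (1+2)/2 = 1.5.
The 3 values of 15 occupy positions 3–5 → average rank 4.
Batch Y values → pooled ranks: 3→10, 9→7, 4→9, 14→6, 22→1.5, 15→4
Rank sum = 10 + 7 + 9 + 6 + 1.5 + 4 = 37.5

37.5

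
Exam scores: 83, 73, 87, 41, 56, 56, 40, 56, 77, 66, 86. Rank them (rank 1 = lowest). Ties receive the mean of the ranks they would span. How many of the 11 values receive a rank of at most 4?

5

Sorted (ascending): 40, 41, 56, 56, 56, 66, 73, 77, 83, 86, 87
The 3 values of 56 occupy positions 3–5 → average rank 4.
Ranks ≤ 4: {1, 2, 4, 4, 4} → 5 values.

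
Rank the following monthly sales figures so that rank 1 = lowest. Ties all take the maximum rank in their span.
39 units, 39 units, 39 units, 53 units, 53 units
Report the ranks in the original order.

Sorted (ascending): 39, 39, 39, 53, 53
The 3 values of 39 occupy positions 1–3 → each gets rank 3.
The 2 values of 53 occupy positions 4–5 → each gets rank 5.

3, 3, 3, 5, 5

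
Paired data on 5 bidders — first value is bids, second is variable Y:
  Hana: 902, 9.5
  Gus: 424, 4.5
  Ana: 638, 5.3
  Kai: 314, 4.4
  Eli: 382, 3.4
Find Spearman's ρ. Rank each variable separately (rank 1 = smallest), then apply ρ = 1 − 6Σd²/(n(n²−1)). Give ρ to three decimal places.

Ranks of variable 1: 5, 3, 4, 1, 2
Ranks of variable 2: 5, 3, 4, 2, 1
d = r₁ − r₂: 0, 0, 0, -1, 1
d²: 0, 0, 0, 1, 1; Σd² = 2
ρ = 1 − 6·2/(5·24) = 1 − 12/120 = 0.900

0.900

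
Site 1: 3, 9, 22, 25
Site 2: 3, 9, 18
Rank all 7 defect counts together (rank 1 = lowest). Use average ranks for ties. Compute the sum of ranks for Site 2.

Sorted (ascending): 3, 3, 9, 9, 18, 22, 25
The 2 values of 3 occupy positions 1–2 → average rank (1+2)/2 = 1.5.
The 2 values of 9 occupy positions 3–4 → average rank (3+4)/2 = 3.5.
Site 2 values → pooled ranks: 3→1.5, 9→3.5, 18→5
Rank sum = 1.5 + 3.5 + 5 = 10

10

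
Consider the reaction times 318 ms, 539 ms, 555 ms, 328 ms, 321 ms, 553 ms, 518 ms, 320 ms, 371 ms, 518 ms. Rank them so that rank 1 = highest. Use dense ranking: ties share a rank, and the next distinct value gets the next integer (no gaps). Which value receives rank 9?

Sorted (descending): 555, 553, 539, 518, 518, 371, 328, 321, 320, 318
The 2 values of 518 share dense rank 4.
Remaining distinct values take the next consecutive integers.
Rank 9 → value 318.

318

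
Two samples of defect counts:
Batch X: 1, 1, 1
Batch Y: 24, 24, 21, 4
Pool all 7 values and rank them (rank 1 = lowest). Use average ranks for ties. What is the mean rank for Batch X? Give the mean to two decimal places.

Sorted (ascending): 1, 1, 1, 4, 21, 24, 24
The 3 values of 1 occupy positions 1–3 → average rank 2.
The 2 values of 24 occupy positions 6–7 → average rank (6+7)/2 = 6.5.
Batch X values → pooled ranks: 1→2, 1→2, 1→2
Mean rank = (2 + 2 + 2) / 3 = 2.00

2.00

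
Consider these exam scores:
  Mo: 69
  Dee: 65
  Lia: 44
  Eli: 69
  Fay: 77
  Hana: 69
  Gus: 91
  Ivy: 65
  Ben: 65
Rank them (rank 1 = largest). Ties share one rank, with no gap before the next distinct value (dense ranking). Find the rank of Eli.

3

Sorted (descending): 91, 77, 69, 69, 69, 65, 65, 65, 44
The 3 values of 69 share dense rank 3.
The 3 values of 65 share dense rank 4.
Remaining distinct values take the next consecutive integers.
Eli has value 69 → rank 3.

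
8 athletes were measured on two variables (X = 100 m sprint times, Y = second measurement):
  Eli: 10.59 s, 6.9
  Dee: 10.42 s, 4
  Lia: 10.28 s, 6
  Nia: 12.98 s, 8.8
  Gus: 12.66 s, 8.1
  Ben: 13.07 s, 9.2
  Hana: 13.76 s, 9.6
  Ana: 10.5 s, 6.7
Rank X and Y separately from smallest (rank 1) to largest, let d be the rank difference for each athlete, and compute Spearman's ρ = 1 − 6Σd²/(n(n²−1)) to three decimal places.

Ranks of variable 1: 4, 2, 1, 6, 5, 7, 8, 3
Ranks of variable 2: 4, 1, 2, 6, 5, 7, 8, 3
d = r₁ − r₂: 0, 1, -1, 0, 0, 0, 0, 0
d²: 0, 1, 1, 0, 0, 0, 0, 0; Σd² = 2
ρ = 1 − 6·2/(8·63) = 1 − 12/504 = 0.976

0.976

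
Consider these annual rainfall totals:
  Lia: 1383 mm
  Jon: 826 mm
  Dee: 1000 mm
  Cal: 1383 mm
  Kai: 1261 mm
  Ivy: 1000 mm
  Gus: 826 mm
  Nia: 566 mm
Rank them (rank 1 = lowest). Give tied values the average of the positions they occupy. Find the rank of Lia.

7.5

Sorted (ascending): 566, 826, 826, 1000, 1000, 1261, 1383, 1383
The 2 values of 826 occupy positions 2–3 → average rank (2+3)/2 = 2.5.
The 2 values of 1000 occupy positions 4–5 → average rank (4+5)/2 = 4.5.
The 2 values of 1383 occupy positions 7–8 → average rank (7+8)/2 = 7.5.
Lia has value 1383 mm → rank 7.5.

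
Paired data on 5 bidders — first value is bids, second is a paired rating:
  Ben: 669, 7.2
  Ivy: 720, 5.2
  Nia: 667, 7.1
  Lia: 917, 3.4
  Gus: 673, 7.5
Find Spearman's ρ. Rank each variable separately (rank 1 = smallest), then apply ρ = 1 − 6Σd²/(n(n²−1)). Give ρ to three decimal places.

-0.600

Ranks of variable 1: 2, 4, 1, 5, 3
Ranks of variable 2: 4, 2, 3, 1, 5
d = r₁ − r₂: -2, 2, -2, 4, -2
d²: 4, 4, 4, 16, 4; Σd² = 32
ρ = 1 − 6·32/(5·24) = 1 − 192/120 = -0.600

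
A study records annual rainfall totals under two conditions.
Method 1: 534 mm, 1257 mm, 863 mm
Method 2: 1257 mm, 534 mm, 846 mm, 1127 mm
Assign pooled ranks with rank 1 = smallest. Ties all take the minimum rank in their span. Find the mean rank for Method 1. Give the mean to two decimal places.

Sorted (ascending): 534, 534, 846, 863, 1127, 1257, 1257
The 2 values of 534 occupy positions 1–2 → each gets rank 1.
The 2 values of 1257 occupy positions 6–7 → each gets rank 6.
Method 1 values → pooled ranks: 534→1, 1257→6, 863→4
Mean rank = (1 + 6 + 4) / 3 = 3.67

3.67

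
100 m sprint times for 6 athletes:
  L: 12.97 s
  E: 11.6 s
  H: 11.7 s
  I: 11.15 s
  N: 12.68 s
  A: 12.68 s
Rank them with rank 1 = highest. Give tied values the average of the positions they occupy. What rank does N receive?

2.5

Sorted (descending): 12.97, 12.68, 12.68, 11.7, 11.6, 11.15
The 2 values of 12.68 occupy positions 2–3 → average rank (2+3)/2 = 2.5.
N has value 12.68 s → rank 2.5.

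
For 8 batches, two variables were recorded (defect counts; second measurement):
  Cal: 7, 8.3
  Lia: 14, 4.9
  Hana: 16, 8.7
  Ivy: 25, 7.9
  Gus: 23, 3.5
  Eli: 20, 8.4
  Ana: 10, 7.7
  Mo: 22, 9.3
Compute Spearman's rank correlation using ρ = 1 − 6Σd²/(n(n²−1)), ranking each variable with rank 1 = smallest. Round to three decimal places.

Ranks of variable 1: 1, 3, 4, 8, 7, 5, 2, 6
Ranks of variable 2: 5, 2, 7, 4, 1, 6, 3, 8
d = r₁ − r₂: -4, 1, -3, 4, 6, -1, -1, -2
d²: 16, 1, 9, 16, 36, 1, 1, 4; Σd² = 84
ρ = 1 − 6·84/(8·63) = 1 − 504/504 = 0.000

0.000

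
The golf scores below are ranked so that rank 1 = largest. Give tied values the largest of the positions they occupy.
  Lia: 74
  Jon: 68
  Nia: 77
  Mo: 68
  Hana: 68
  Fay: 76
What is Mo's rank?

Sorted (descending): 77, 76, 74, 68, 68, 68
The 3 values of 68 occupy positions 4–6 → each gets rank 6.
Mo has value 68 → rank 6.

6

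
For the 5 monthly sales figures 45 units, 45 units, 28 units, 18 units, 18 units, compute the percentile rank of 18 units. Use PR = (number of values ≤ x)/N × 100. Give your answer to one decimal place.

N = 5.
Strictly below 18: 0. Equal to 18: 2.
PR = 2/5 × 100 = 40.0

40.0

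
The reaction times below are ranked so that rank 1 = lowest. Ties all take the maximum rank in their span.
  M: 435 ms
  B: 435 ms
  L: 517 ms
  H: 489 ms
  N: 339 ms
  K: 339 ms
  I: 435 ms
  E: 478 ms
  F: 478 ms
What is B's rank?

5

Sorted (ascending): 339, 339, 435, 435, 435, 478, 478, 489, 517
The 2 values of 339 occupy positions 1–2 → each gets rank 2.
The 3 values of 435 occupy positions 3–5 → each gets rank 5.
The 2 values of 478 occupy positions 6–7 → each gets rank 7.
B has value 435 ms → rank 5.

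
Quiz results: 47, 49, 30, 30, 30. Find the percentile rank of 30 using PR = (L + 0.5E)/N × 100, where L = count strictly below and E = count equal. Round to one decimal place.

N = 5.
Strictly below 30: 0. Equal to 30: 3.
PR = (0 + 0.5·3)/5 × 100 = 30.0

30.0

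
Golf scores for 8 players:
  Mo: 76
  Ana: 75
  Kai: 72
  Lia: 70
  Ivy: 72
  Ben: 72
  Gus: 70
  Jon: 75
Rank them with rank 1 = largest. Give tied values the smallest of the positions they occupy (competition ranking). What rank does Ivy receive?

Sorted (descending): 76, 75, 75, 72, 72, 72, 70, 70
The 2 values of 75 occupy positions 2–3 → each gets rank 2.
The 3 values of 72 occupy positions 4–6 → each gets rank 4.
The 2 values of 70 occupy positions 7–8 → each gets rank 7.
Ivy has value 72 → rank 4.

4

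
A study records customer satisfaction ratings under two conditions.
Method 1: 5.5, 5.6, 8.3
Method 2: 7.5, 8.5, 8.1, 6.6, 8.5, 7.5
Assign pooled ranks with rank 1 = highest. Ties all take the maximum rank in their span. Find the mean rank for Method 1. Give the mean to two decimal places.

Sorted (descending): 8.5, 8.5, 8.3, 8.1, 7.5, 7.5, 6.6, 5.6, 5.5
The 2 values of 8.5 occupy positions 1–2 → each gets rank 2.
The 2 values of 7.5 occupy positions 5–6 → each gets rank 6.
Method 1 values → pooled ranks: 5.5→9, 5.6→8, 8.3→3
Mean rank = (9 + 8 + 3) / 3 = 6.67

6.67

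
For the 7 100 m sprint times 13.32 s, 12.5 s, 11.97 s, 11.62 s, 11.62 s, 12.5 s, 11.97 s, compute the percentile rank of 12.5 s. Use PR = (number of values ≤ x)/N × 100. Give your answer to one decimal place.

85.7

N = 7.
Strictly below 12.5: 4. Equal to 12.5: 2.
PR = 6/7 × 100 = 85.7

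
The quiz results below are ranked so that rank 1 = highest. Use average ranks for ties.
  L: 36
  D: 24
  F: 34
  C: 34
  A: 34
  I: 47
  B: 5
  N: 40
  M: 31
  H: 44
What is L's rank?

4

Sorted (descending): 47, 44, 40, 36, 34, 34, 34, 31, 24, 5
The 3 values of 34 occupy positions 5–7 → average rank 6.
L has value 36 → rank 4.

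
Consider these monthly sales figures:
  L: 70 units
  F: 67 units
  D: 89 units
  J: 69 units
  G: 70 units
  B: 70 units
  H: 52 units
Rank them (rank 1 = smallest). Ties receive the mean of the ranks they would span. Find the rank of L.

Sorted (ascending): 52, 67, 69, 70, 70, 70, 89
The 3 values of 70 occupy positions 4–6 → average rank 5.
L has value 70 units → rank 5.

5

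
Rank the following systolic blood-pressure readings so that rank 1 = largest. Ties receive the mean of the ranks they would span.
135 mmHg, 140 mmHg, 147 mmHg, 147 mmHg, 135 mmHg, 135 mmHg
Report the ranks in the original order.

Sorted (descending): 147, 147, 140, 135, 135, 135
The 2 values of 147 occupy positions 1–2 → average rank (1+2)/2 = 1.5.
The 3 values of 135 occupy positions 4–6 → average rank 5.

5, 3, 1.5, 1.5, 5, 5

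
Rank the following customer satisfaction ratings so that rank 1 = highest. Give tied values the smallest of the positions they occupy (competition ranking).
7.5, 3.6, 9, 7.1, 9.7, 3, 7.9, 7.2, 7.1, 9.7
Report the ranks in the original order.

Sorted (descending): 9.7, 9.7, 9, 7.9, 7.5, 7.2, 7.1, 7.1, 3.6, 3
The 2 values of 9.7 occupy positions 1–2 → each gets rank 1.
The 2 values of 7.1 occupy positions 7–8 → each gets rank 7.

5, 9, 3, 7, 1, 10, 4, 6, 7, 1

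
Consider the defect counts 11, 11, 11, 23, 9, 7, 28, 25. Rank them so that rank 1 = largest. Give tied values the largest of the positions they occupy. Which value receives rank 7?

9

Sorted (descending): 28, 25, 23, 11, 11, 11, 9, 7
The 3 values of 11 occupy positions 4–6 → each gets rank 6.
Rank 7 → value 9.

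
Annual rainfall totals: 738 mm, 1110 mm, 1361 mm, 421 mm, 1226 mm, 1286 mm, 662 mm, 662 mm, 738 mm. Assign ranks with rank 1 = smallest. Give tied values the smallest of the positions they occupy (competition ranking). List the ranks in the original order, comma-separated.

4, 6, 9, 1, 7, 8, 2, 2, 4

Sorted (ascending): 421, 662, 662, 738, 738, 1110, 1226, 1286, 1361
The 2 values of 662 occupy positions 2–3 → each gets rank 2.
The 2 values of 738 occupy positions 4–5 → each gets rank 4.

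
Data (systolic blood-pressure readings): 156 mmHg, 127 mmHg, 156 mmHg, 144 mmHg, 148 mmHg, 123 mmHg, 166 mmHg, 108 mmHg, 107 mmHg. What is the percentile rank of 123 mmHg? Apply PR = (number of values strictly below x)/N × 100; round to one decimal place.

22.2

N = 9.
Strictly below 123: 2. Equal to 123: 1.
PR = 2/9 × 100 = 22.2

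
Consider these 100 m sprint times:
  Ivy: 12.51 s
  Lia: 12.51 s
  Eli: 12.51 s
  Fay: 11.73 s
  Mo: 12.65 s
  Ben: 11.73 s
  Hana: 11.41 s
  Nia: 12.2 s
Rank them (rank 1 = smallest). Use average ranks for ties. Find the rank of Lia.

Sorted (ascending): 11.41, 11.73, 11.73, 12.2, 12.51, 12.51, 12.51, 12.65
The 2 values of 11.73 occupy positions 2–3 → average rank (2+3)/2 = 2.5.
The 3 values of 12.51 occupy positions 5–7 → average rank 6.
Lia has value 12.51 s → rank 6.

6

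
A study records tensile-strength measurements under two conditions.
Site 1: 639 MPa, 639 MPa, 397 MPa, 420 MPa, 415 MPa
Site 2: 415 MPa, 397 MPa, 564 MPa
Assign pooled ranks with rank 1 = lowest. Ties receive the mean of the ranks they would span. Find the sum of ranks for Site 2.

11

Sorted (ascending): 397, 397, 415, 415, 420, 564, 639, 639
The 2 values of 397 occupy positions 1–2 → average rank (1+2)/2 = 1.5.
The 2 values of 415 occupy positions 3–4 → average rank (3+4)/2 = 3.5.
The 2 values of 639 occupy positions 7–8 → average rank (7+8)/2 = 7.5.
Site 2 values → pooled ranks: 415→3.5, 397→1.5, 564→6
Rank sum = 3.5 + 1.5 + 6 = 11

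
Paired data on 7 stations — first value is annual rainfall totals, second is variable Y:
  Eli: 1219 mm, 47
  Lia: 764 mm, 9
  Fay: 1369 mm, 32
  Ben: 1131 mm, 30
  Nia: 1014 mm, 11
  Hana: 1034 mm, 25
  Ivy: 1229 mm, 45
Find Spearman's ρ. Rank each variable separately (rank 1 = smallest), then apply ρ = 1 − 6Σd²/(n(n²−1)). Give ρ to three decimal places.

Ranks of variable 1: 5, 1, 7, 4, 2, 3, 6
Ranks of variable 2: 7, 1, 5, 4, 2, 3, 6
d = r₁ − r₂: -2, 0, 2, 0, 0, 0, 0
d²: 4, 0, 4, 0, 0, 0, 0; Σd² = 8
ρ = 1 − 6·8/(7·48) = 1 − 48/336 = 0.857

0.857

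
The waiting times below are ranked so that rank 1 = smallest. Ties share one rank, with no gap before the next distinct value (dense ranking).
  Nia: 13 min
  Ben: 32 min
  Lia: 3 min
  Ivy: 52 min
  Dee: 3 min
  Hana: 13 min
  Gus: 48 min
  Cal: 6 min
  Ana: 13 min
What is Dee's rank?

Sorted (ascending): 3, 3, 6, 13, 13, 13, 32, 48, 52
The 2 values of 3 share dense rank 1.
The 3 values of 13 share dense rank 3.
Remaining distinct values take the next consecutive integers.
Dee has value 3 min → rank 1.

1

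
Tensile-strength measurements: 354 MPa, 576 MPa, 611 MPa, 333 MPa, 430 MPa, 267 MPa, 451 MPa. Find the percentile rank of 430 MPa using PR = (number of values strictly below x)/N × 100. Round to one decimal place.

N = 7.
Strictly below 430: 3. Equal to 430: 1.
PR = 3/7 × 100 = 42.9

42.9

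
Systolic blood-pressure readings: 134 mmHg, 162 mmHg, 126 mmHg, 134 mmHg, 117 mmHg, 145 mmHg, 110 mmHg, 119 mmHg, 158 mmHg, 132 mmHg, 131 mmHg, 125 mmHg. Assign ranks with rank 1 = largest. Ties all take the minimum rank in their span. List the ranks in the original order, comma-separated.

4, 1, 8, 4, 11, 3, 12, 10, 2, 6, 7, 9

Sorted (descending): 162, 158, 145, 134, 134, 132, 131, 126, 125, 119, 117, 110
The 2 values of 134 occupy positions 4–5 → each gets rank 4.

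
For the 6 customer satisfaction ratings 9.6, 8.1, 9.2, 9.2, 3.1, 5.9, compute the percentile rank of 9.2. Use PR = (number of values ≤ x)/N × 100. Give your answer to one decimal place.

83.3

N = 6.
Strictly below 9.2: 3. Equal to 9.2: 2.
PR = 5/6 × 100 = 83.3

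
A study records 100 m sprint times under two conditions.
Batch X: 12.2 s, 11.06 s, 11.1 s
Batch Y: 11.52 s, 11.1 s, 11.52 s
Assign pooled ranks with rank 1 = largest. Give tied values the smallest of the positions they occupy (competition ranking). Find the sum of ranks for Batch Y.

Sorted (descending): 12.2, 11.52, 11.52, 11.1, 11.1, 11.06
The 2 values of 11.52 occupy positions 2–3 → each gets rank 2.
The 2 values of 11.1 occupy positions 4–5 → each gets rank 4.
Batch Y values → pooled ranks: 11.52→2, 11.1→4, 11.52→2
Rank sum = 2 + 4 + 2 = 8

8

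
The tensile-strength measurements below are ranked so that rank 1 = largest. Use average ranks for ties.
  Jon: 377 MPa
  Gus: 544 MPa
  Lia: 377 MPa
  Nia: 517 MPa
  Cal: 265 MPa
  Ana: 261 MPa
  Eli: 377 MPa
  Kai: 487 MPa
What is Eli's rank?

Sorted (descending): 544, 517, 487, 377, 377, 377, 265, 261
The 3 values of 377 occupy positions 4–6 → average rank 5.
Eli has value 377 MPa → rank 5.

5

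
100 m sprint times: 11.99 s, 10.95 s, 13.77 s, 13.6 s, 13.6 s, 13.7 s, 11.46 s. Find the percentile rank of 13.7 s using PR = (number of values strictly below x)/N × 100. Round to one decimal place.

71.4

N = 7.
Strictly below 13.7: 5. Equal to 13.7: 1.
PR = 5/7 × 100 = 71.4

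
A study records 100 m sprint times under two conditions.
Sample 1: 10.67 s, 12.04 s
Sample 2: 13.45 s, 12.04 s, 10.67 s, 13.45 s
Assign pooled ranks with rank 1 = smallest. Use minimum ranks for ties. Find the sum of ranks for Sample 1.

Sorted (ascending): 10.67, 10.67, 12.04, 12.04, 13.45, 13.45
The 2 values of 10.67 occupy positions 1–2 → each gets rank 1.
The 2 values of 12.04 occupy positions 3–4 → each gets rank 3.
The 2 values of 13.45 occupy positions 5–6 → each gets rank 5.
Sample 1 values → pooled ranks: 10.67→1, 12.04→3
Rank sum = 1 + 3 = 4

4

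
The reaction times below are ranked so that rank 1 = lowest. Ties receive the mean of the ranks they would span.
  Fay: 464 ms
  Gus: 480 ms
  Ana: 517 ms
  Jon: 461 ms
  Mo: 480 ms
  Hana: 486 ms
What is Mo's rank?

Sorted (ascending): 461, 464, 480, 480, 486, 517
The 2 values of 480 occupy positions 3–4 → average rank (3+4)/2 = 3.5.
Mo has value 480 ms → rank 3.5.

3.5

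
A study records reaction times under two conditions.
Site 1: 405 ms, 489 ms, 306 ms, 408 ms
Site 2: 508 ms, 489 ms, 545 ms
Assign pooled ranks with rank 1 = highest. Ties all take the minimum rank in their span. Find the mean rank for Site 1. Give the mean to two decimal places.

Sorted (descending): 545, 508, 489, 489, 408, 405, 306
The 2 values of 489 occupy positions 3–4 → each gets rank 3.
Site 1 values → pooled ranks: 405→6, 489→3, 306→7, 408→5
Mean rank = (6 + 3 + 7 + 5) / 4 = 5.25

5.25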